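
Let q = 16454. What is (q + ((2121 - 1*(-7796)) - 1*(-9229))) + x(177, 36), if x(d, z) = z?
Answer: 35636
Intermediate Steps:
(q + ((2121 - 1*(-7796)) - 1*(-9229))) + x(177, 36) = (16454 + ((2121 - 1*(-7796)) - 1*(-9229))) + 36 = (16454 + ((2121 + 7796) + 9229)) + 36 = (16454 + (9917 + 9229)) + 36 = (16454 + 19146) + 36 = 35600 + 36 = 35636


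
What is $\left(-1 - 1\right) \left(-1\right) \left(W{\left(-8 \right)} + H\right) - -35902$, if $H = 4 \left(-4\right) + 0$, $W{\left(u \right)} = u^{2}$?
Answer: $35998$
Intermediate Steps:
$H = -16$ ($H = -16 + 0 = -16$)
$\left(-1 - 1\right) \left(-1\right) \left(W{\left(-8 \right)} + H\right) - -35902 = \left(-1 - 1\right) \left(-1\right) \left(\left(-8\right)^{2} - 16\right) - -35902 = \left(-2\right) \left(-1\right) \left(64 - 16\right) + 35902 = 2 \cdot 48 + 35902 = 96 + 35902 = 35998$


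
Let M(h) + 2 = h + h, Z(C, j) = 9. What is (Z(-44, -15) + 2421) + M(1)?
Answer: 2430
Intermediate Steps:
M(h) = -2 + 2*h (M(h) = -2 + (h + h) = -2 + 2*h)
(Z(-44, -15) + 2421) + M(1) = (9 + 2421) + (-2 + 2*1) = 2430 + (-2 + 2) = 2430 + 0 = 2430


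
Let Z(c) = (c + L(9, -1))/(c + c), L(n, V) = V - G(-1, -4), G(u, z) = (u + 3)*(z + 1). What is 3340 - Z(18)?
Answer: 120217/36 ≈ 3339.4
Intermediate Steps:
G(u, z) = (1 + z)*(3 + u) (G(u, z) = (3 + u)*(1 + z) = (1 + z)*(3 + u))
L(n, V) = 6 + V (L(n, V) = V - (3 - 1 + 3*(-4) - 1*(-4)) = V - (3 - 1 - 12 + 4) = V - 1*(-6) = V + 6 = 6 + V)
Z(c) = (5 + c)/(2*c) (Z(c) = (c + (6 - 1))/(c + c) = (c + 5)/((2*c)) = (5 + c)*(1/(2*c)) = (5 + c)/(2*c))
3340 - Z(18) = 3340 - (5 + 18)/(2*18) = 3340 - 23/(2*18) = 3340 - 1*23/36 = 3340 - 23/36 = 120217/36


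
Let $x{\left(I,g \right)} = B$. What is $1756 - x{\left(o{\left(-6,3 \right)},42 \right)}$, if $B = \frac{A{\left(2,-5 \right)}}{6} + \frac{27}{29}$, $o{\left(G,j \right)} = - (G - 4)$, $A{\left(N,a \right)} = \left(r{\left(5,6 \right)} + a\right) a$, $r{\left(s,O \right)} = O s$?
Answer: $\frac{309007}{174} \approx 1775.9$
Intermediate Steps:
$A{\left(N,a \right)} = a \left(30 + a\right)$ ($A{\left(N,a \right)} = \left(6 \cdot 5 + a\right) a = \left(30 + a\right) a = a \left(30 + a\right)$)
$o{\left(G,j \right)} = 4 - G$ ($o{\left(G,j \right)} = - (-4 + G) = 4 - G$)
$B = - \frac{3463}{174}$ ($B = \frac{\left(-5\right) \left(30 - 5\right)}{6} + \frac{27}{29} = \left(-5\right) 25 \cdot \frac{1}{6} + 27 \cdot \frac{1}{29} = \left(-125\right) \frac{1}{6} + \frac{27}{29} = - \frac{125}{6} + \frac{27}{29} = - \frac{3463}{174} \approx -19.902$)
$x{\left(I,g \right)} = - \frac{3463}{174}$
$1756 - x{\left(o{\left(-6,3 \right)},42 \right)} = 1756 - - \frac{3463}{174} = 1756 + \frac{3463}{174} = \frac{309007}{174}$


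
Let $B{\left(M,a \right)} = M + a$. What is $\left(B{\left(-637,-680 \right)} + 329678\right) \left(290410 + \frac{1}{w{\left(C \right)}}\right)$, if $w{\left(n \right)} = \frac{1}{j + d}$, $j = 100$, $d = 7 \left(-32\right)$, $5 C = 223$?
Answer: $95318601246$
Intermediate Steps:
$C = \frac{223}{5}$ ($C = \frac{1}{5} \cdot 223 = \frac{223}{5} \approx 44.6$)
$d = -224$
$w{\left(n \right)} = - \frac{1}{124}$ ($w{\left(n \right)} = \frac{1}{100 - 224} = \frac{1}{-124} = - \frac{1}{124}$)
$\left(B{\left(-637,-680 \right)} + 329678\right) \left(290410 + \frac{1}{w{\left(C \right)}}\right) = \left(\left(-637 - 680\right) + 329678\right) \left(290410 + \frac{1}{- \frac{1}{124}}\right) = \left(-1317 + 329678\right) \left(290410 - 124\right) = 328361 \cdot 290286 = 95318601246$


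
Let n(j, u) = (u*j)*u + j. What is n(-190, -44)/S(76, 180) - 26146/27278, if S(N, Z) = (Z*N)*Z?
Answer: -195844823/176761440 ≈ -1.1080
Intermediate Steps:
n(j, u) = j + j*u² (n(j, u) = (j*u)*u + j = j*u² + j = j + j*u²)
S(N, Z) = N*Z² (S(N, Z) = (N*Z)*Z = N*Z²)
n(-190, -44)/S(76, 180) - 26146/27278 = (-190*(1 + (-44)²))/((76*180²)) - 26146/27278 = (-190*(1 + 1936))/((76*32400)) - 26146*1/27278 = -190*1937/2462400 - 13073/13639 = -368030*1/2462400 - 13073/13639 = -1937/12960 - 13073/13639 = -195844823/176761440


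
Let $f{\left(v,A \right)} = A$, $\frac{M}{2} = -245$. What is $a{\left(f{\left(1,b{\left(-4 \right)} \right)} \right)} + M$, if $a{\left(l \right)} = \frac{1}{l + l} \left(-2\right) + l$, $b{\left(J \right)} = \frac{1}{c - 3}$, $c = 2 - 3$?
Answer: $- \frac{1945}{4} \approx -486.25$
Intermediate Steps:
$M = -490$ ($M = 2 \left(-245\right) = -490$)
$c = -1$ ($c = 2 - 3 = -1$)
$b{\left(J \right)} = - \frac{1}{4}$ ($b{\left(J \right)} = \frac{1}{-1 - 3} = \frac{1}{-4} = - \frac{1}{4}$)
$a{\left(l \right)} = l - \frac{1}{l}$ ($a{\left(l \right)} = \frac{1}{2 l} \left(-2\right) + l = - \frac{1}{l} + l = l - \frac{1}{l}$)
$a{\left(f{\left(1,b{\left(-4 \right)} \right)} \right)} + M = \left(- \frac{1}{4} - \frac{1}{- \frac{1}{4}}\right) - 490 = \left(- \frac{1}{4} - -4\right) - 490 = \left(- \frac{1}{4} + 4\right) - 490 = \frac{15}{4} - 490 = - \frac{1945}{4}$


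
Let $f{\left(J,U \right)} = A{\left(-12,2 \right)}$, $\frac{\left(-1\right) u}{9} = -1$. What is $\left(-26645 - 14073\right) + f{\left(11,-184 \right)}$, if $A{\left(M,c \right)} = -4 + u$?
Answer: $-40713$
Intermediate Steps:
$u = 9$ ($u = \left(-9\right) \left(-1\right) = 9$)
$A{\left(M,c \right)} = 5$ ($A{\left(M,c \right)} = -4 + 9 = 5$)
$f{\left(J,U \right)} = 5$
$\left(-26645 - 14073\right) + f{\left(11,-184 \right)} = \left(-26645 - 14073\right) + 5 = -40718 + 5 = -40713$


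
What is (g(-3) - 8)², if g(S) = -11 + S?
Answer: 484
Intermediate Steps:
(g(-3) - 8)² = ((-11 - 3) - 8)² = (-14 - 8)² = (-22)² = 484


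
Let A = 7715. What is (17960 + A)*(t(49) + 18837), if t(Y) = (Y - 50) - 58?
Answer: 482125150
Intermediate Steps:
t(Y) = -108 + Y (t(Y) = (-50 + Y) - 58 = -108 + Y)
(17960 + A)*(t(49) + 18837) = (17960 + 7715)*((-108 + 49) + 18837) = 25675*(-59 + 18837) = 25675*18778 = 482125150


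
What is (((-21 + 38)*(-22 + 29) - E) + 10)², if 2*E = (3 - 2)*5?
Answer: 64009/4 ≈ 16002.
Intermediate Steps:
E = 5/2 (E = ((3 - 2)*5)/2 = (1*5)/2 = (½)*5 = 5/2 ≈ 2.5000)
(((-21 + 38)*(-22 + 29) - E) + 10)² = (((-21 + 38)*(-22 + 29) - 1*5/2) + 10)² = ((17*7 - 5/2) + 10)² = ((119 - 5/2) + 10)² = (233/2 + 10)² = (253/2)² = 64009/4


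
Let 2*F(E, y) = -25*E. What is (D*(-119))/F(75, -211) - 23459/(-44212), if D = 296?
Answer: 3158632601/82897500 ≈ 38.103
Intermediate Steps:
F(E, y) = -25*E/2 (F(E, y) = (-25*E)/2 = -25*E/2)
(D*(-119))/F(75, -211) - 23459/(-44212) = (296*(-119))/((-25/2*75)) - 23459/(-44212) = -35224/(-1875/2) - 23459*(-1/44212) = -35224*(-2/1875) + 23459/44212 = 70448/1875 + 23459/44212 = 3158632601/82897500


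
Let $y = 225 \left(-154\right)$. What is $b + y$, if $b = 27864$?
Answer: $-6786$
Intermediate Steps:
$y = -34650$
$b + y = 27864 - 34650 = -6786$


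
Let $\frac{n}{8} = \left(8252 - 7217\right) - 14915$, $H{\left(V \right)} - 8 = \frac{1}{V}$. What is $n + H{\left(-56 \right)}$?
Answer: $- \frac{6217793}{56} \approx -1.1103 \cdot 10^{5}$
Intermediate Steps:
$H{\left(V \right)} = 8 + \frac{1}{V}$
$n = -111040$ ($n = 8 \left(\left(8252 - 7217\right) - 14915\right) = 8 \left(1035 - 14915\right) = 8 \left(-13880\right) = -111040$)
$n + H{\left(-56 \right)} = -111040 + \left(8 + \frac{1}{-56}\right) = -111040 + \left(8 - \frac{1}{56}\right) = -111040 + \frac{447}{56} = - \frac{6217793}{56}$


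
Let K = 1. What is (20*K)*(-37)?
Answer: -740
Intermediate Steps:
(20*K)*(-37) = (20*1)*(-37) = 20*(-37) = -740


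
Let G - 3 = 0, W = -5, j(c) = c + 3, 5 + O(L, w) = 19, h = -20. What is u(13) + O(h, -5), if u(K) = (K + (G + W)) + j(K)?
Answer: 41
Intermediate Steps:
O(L, w) = 14 (O(L, w) = -5 + 19 = 14)
j(c) = 3 + c
G = 3 (G = 3 + 0 = 3)
u(K) = 1 + 2*K (u(K) = (K + (3 - 5)) + (3 + K) = (K - 2) + (3 + K) = (-2 + K) + (3 + K) = 1 + 2*K)
u(13) + O(h, -5) = (1 + 2*13) + 14 = (1 + 26) + 14 = 27 + 14 = 41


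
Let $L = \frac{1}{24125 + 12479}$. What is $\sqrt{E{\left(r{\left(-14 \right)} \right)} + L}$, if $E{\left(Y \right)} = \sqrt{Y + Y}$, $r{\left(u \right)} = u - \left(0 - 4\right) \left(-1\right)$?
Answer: $\frac{\sqrt{9151 + 2009779224 i}}{18302} \approx 1.7321 + 1.732 i$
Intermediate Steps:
$L = \frac{1}{36604} \approx 2.7319 \cdot 10^{-5}$
$r{\left(u \right)} = -4 + u$ ($r{\left(u \right)} = u - \left(-4\right) \left(-1\right) = u - 4 = -4 + u$)
$E{\left(Y \right)} = \sqrt{2} \sqrt{Y}$ ($E{\left(Y \right)} = \sqrt{2 Y} = \sqrt{2} \sqrt{Y}$)
$\sqrt{E{\left(r{\left(-14 \right)} \right)} + L} = \sqrt{\sqrt{2} \sqrt{-4 - 14} + \frac{1}{36604}} = \sqrt{\sqrt{2} \sqrt{-18} + \frac{1}{36604}} = \sqrt{\sqrt{2} \cdot 3 i \sqrt{2} + \frac{1}{36604}} = \sqrt{6 i + \frac{1}{36604}} = \sqrt{\frac{1}{36604} + 6 i}$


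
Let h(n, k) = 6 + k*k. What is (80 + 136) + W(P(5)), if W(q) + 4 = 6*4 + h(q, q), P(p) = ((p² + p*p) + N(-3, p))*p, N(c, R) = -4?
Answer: 53142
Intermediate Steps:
h(n, k) = 6 + k²
P(p) = p*(-4 + 2*p²) (P(p) = ((p² + p*p) - 4)*p = ((p² + p²) - 4)*p = (2*p² - 4)*p = (-4 + 2*p²)*p = p*(-4 + 2*p²))
W(q) = 26 + q² (W(q) = -4 + (6*4 + (6 + q²)) = -4 + (24 + (6 + q²)) = -4 + (30 + q²) = 26 + q²)
(80 + 136) + W(P(5)) = (80 + 136) + (26 + (2*5*(-2 + 5²))²) = 216 + (26 + (2*5*(-2 + 25))²) = 216 + (26 + (2*5*23)²) = 216 + (26 + 230²) = 216 + (26 + 52900) = 216 + 52926 = 53142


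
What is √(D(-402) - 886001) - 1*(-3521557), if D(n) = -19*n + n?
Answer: 3521557 + I*√878765 ≈ 3.5216e+6 + 937.42*I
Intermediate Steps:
D(n) = -18*n
√(D(-402) - 886001) - 1*(-3521557) = √(-18*(-402) - 886001) - 1*(-3521557) = √(7236 - 886001) + 3521557 = √(-878765) + 3521557 = I*√878765 + 3521557 = 3521557 + I*√878765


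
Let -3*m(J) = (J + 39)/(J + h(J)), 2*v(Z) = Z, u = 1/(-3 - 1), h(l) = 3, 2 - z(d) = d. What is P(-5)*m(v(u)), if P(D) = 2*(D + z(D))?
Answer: -1244/69 ≈ -18.029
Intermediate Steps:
z(d) = 2 - d
P(D) = 4 (P(D) = 2*(D + (2 - D)) = 2*2 = 4)
u = -1/4 (u = 1/(-4) = -1/4 ≈ -0.25000)
v(Z) = Z/2
m(J) = -(39 + J)/(3*(3 + J)) (m(J) = -(J + 39)/(3*(J + 3)) = -(39 + J)/(3*(3 + J)))
P(-5)*m(v(u)) = 4*((-39 - (-1)/(2*4))/(3*(3 + (1/2)*(-1/4)))) = 4*((-39 - 1*(-1/8))/(3*(3 - 1/8))) = 4*((-39 + 1/8)/(3*(23/8))) = 4*((1/3)*(8/23)*(-311/8)) = 4*(-311/69) = -1244/69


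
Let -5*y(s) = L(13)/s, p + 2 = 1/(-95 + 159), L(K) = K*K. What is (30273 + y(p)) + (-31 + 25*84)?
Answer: 20547986/635 ≈ 32359.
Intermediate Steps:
L(K) = K²
p = -127/64 (p = -2 + 1/(-95 + 159) = -2 + 1/64 = -127/64 ≈ -1.9844)
y(s) = -169/(5*s) (y(s) = -13²/(5*s) = -169/(5*s))
(30273 + y(p)) + (-31 + 25*84) = (30273 - 169/(5*(-127/64))) + (-31 + 25*84) = (30273 - 169/5*(-64/127)) + (-31 + 2100) = (30273 + 10816/635) + 2069 = 19234171/635 + 2069 = 20547986/635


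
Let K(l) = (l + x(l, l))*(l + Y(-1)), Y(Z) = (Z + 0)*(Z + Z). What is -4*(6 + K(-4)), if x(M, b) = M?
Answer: -88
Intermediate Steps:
Y(Z) = 2*Z² (Y(Z) = Z*(2*Z) = 2*Z²)
K(l) = 2*l*(2 + l) (K(l) = (l + l)*(l + 2*(-1)²) = (2*l)*(l + 2*1) = (2*l)*(l + 2) = (2*l)*(2 + l) = 2*l*(2 + l))
-4*(6 + K(-4)) = -4*(6 + 2*(-4)*(2 - 4)) = -4*(6 + 2*(-4)*(-2)) = -4*(6 + 16) = -4*22 = -88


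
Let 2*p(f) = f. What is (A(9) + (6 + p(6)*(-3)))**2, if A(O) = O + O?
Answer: 225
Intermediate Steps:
A(O) = 2*O
p(f) = f/2
(A(9) + (6 + p(6)*(-3)))**2 = (2*9 + (6 + ((1/2)*6)*(-3)))**2 = (18 + (6 + 3*(-3)))**2 = (18 + (6 - 9))**2 = (18 - 3)**2 = 15**2 = 225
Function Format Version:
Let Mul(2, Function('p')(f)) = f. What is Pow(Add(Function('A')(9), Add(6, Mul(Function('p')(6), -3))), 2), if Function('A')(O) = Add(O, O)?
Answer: 225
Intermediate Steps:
Function('A')(O) = Mul(2, O)
Function('p')(f) = Mul(Rational(1, 2), f)
Pow(Add(Function('A')(9), Add(6, Mul(Function('p')(6), -3))), 2) = Pow(Add(Mul(2, 9), Add(6, Mul(Mul(Rational(1, 2), 6), -3))), 2) = Pow(Add(18, Add(6, Mul(3, -3))), 2) = Pow(Add(18, Add(6, -9)), 2) = Pow(Add(18, -3), 2) = Pow(15, 2) = 225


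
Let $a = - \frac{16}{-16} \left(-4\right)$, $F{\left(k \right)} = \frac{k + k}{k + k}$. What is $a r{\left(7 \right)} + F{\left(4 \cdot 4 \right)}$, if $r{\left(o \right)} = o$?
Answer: $-27$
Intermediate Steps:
$F{\left(k \right)} = 1$ ($F{\left(k \right)} = \frac{2 k}{2 k} = 2 k \frac{1}{2 k} = 1$)
$a = -4$ ($a = \left(-16\right) \left(- \frac{1}{16}\right) \left(-4\right) = 1 \left(-4\right) = -4$)
$a r{\left(7 \right)} + F{\left(4 \cdot 4 \right)} = \left(-4\right) 7 + 1 = -28 + 1 = -27$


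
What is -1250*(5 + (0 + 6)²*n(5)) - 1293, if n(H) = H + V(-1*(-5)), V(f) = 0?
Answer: -232543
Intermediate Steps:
n(H) = H (n(H) = H + 0 = H)
-1250*(5 + (0 + 6)²*n(5)) - 1293 = -1250*(5 + (0 + 6)²*5) - 1293 = -1250*(5 + 6²*5) - 1293 = -1250*(5 + 36*5) - 1293 = -1250*(5 + 180) - 1293 = -1250*185 - 1293 = -231250 - 1293 = -232543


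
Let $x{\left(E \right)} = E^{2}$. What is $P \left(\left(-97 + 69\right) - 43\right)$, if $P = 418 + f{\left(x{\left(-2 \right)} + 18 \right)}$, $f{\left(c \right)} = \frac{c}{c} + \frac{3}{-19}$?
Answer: $- \frac{565018}{19} \approx -29738.0$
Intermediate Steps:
$f{\left(c \right)} = \frac{16}{19}$ ($f{\left(c \right)} = 1 + 3 \left(- \frac{1}{19}\right) = 1 - \frac{3}{19} = \frac{16}{19}$)
$P = \frac{7958}{19}$ ($P = 418 + \frac{16}{19} = \frac{7958}{19} \approx 418.84$)
$P \left(\left(-97 + 69\right) - 43\right) = \frac{7958 \left(\left(-97 + 69\right) - 43\right)}{19} = \frac{7958 \left(-28 - 43\right)}{19} = \frac{7958}{19} \left(-71\right) = - \frac{565018}{19}$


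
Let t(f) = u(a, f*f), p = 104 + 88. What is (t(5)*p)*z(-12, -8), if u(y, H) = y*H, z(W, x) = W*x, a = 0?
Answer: 0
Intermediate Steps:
u(y, H) = H*y
p = 192
t(f) = 0 (t(f) = (f*f)*0 = f²*0 = 0)
(t(5)*p)*z(-12, -8) = (0*192)*(-12*(-8)) = 0*96 = 0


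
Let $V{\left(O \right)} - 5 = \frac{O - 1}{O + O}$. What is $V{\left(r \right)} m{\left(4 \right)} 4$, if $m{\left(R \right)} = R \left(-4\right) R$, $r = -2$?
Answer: $-1472$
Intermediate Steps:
$m{\left(R \right)} = - 4 R^{2}$ ($m{\left(R \right)} = - 4 R R = - 4 R^{2}$)
$V{\left(O \right)} = 5 + \frac{-1 + O}{2 O}$ ($V{\left(O \right)} = 5 + \frac{O - 1}{O + O} = 5 + \frac{-1 + O}{2 O}$)
$V{\left(r \right)} m{\left(4 \right)} 4 = \frac{-1 + 11 \left(-2\right)}{2 \left(-2\right)} \left(- 4 \cdot 4^{2}\right) 4 = \frac{1}{2} \left(- \frac{1}{2}\right) \left(-1 - 22\right) \left(\left(-4\right) 16\right) 4 = \frac{1}{2} \left(- \frac{1}{2}\right) \left(-23\right) \left(-64\right) 4 = \frac{23}{4} \left(-64\right) 4 = \left(-368\right) 4 = -1472$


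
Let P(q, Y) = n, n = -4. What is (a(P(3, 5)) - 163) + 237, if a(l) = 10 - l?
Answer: 88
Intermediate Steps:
P(q, Y) = -4
(a(P(3, 5)) - 163) + 237 = ((10 - 1*(-4)) - 163) + 237 = ((10 + 4) - 163) + 237 = (14 - 163) + 237 = -149 + 237 = 88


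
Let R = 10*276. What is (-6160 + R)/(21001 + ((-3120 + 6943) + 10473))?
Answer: -3400/35297 ≈ -0.096326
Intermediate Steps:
R = 2760
(-6160 + R)/(21001 + ((-3120 + 6943) + 10473)) = (-6160 + 2760)/(21001 + ((-3120 + 6943) + 10473)) = -3400/(21001 + (3823 + 10473)) = -3400/(21001 + 14296) = -3400/35297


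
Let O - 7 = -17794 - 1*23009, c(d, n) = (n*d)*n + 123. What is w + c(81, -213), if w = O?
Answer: 3634216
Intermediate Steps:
c(d, n) = 123 + d*n² (c(d, n) = (d*n)*n + 123 = d*n² + 123 = 123 + d*n²)
O = -40796 (O = 7 + (-17794 - 1*23009) = 7 + (-17794 - 23009) = 7 - 40803 = -40796)
w = -40796
w + c(81, -213) = -40796 + (123 + 81*(-213)²) = -40796 + (123 + 81*45369) = -40796 + (123 + 3674889) = -40796 + 3675012 = 3634216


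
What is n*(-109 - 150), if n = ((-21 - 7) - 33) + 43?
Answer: 4662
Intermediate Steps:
n = -18 (n = (-28 - 33) + 43 = -61 + 43 = -18)
n*(-109 - 150) = -18*(-109 - 150) = -18*(-259) = 4662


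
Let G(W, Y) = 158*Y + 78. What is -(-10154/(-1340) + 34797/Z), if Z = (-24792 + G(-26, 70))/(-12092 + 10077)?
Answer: -11761752802/2287045 ≈ -5142.8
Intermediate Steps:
G(W, Y) = 78 + 158*Y
Z = 13654/2015 (Z = (-24792 + (78 + 158*70))/(-12092 + 10077) = (-24792 + (78 + 11060))/(-2015) = (-24792 + 11138)*(-1/2015) = -13654*(-1/2015) = 13654/2015 ≈ 6.7762)
-(-10154/(-1340) + 34797/Z) = -(-10154/(-1340) + 34797/(13654/2015)) = -(-10154*(-1/1340) + 34797*(2015/13654)) = -(5077/670 + 70115955/13654) = -1*11761752802/2287045 = -11761752802/2287045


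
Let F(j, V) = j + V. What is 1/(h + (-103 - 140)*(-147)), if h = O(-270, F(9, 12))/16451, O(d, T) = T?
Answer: 16451/587646192 ≈ 2.7995e-5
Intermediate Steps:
F(j, V) = V + j
h = 21/16451 (h = (12 + 9)/16451 = 21*(1/16451) = 21/16451 ≈ 0.0012765)
1/(h + (-103 - 140)*(-147)) = 1/(21/16451 + (-103 - 140)*(-147)) = 1/(21/16451 - 243*(-147)) = 1/(21/16451 + 35721) = 1/(587646192/16451) = 16451/587646192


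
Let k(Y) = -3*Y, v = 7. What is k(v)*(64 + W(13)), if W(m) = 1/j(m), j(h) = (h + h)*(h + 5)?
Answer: -209671/156 ≈ -1344.0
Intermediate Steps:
j(h) = 2*h*(5 + h) (j(h) = (2*h)*(5 + h) = 2*h*(5 + h))
W(m) = 1/(2*m*(5 + m))
k(v)*(64 + W(13)) = (-3*7)*(64 + (1/2)/(13*(5 + 13))) = -21*(64 + (1/2)*(1/13)/18) = -21*(64 + (1/2)*(1/13)*(1/18)) = -21*(64 + 1/468) = -21*29953/468 = -209671/156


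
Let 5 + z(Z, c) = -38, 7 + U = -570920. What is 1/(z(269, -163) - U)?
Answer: 1/570884 ≈ 1.7517e-6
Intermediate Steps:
U = -570927 (U = -7 - 570920 = -570927)
z(Z, c) = -43 (z(Z, c) = -5 - 38 = -43)
1/(z(269, -163) - U) = 1/(-43 - 1*(-570927)) = 1/(-43 + 570927) = 1/570884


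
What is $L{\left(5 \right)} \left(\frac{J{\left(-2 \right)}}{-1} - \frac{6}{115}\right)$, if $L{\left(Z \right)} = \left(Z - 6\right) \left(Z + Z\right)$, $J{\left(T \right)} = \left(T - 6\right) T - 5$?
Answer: $\frac{2542}{23} \approx 110.52$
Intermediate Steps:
$J{\left(T \right)} = -5 + T \left(-6 + T\right)$ ($J{\left(T \right)} = \left(-6 + T\right) T - 5 = T \left(-6 + T\right) - 5 = -5 + T \left(-6 + T\right)$)
$L{\left(Z \right)} = 2 Z \left(-6 + Z\right)$ ($L{\left(Z \right)} = \left(-6 + Z\right) 2 Z = 2 Z \left(-6 + Z\right)$)
$L{\left(5 \right)} \left(\frac{J{\left(-2 \right)}}{-1} - \frac{6}{115}\right) = 2 \cdot 5 \left(-6 + 5\right) \left(\frac{-5 + \left(-2\right)^{2} - -12}{-1} - \frac{6}{115}\right) = 2 \cdot 5 \left(-1\right) \left(\left(-5 + 4 + 12\right) \left(-1\right) - \frac{6}{115}\right) = - 10 \left(11 \left(-1\right) - \frac{6}{115}\right) = - 10 \left(-11 - \frac{6}{115}\right) = \left(-10\right) \left(- \frac{1271}{115}\right) = \frac{2542}{23}$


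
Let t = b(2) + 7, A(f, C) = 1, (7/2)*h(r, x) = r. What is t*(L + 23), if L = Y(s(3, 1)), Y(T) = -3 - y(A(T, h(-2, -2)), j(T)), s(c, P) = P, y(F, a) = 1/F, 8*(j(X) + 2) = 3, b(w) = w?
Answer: 171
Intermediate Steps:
h(r, x) = 2*r/7
j(X) = -13/8 (j(X) = -2 + (⅛)*3 = -2 + 3/8 = -13/8)
Y(T) = -4 (Y(T) = -3 - 1/1 = -3 - 1*1 = -3 - 1 = -4)
t = 9 (t = 2 + 7 = 9)
L = -4
t*(L + 23) = 9*(-4 + 23) = 9*19 = 171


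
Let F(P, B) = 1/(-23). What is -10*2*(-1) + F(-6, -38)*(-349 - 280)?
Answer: 1089/23 ≈ 47.348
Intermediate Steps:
F(P, B) = -1/23 (F(P, B) = 1*(-1/23) = -1/23)
-10*2*(-1) + F(-6, -38)*(-349 - 280) = -10*2*(-1) - (-349 - 280)/23 = -20*(-1) - 1/23*(-629) = 20 + 629/23 = 1089/23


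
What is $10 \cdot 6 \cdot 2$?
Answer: $120$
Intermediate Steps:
$10 \cdot 6 \cdot 2 = 10 \cdot 12 = 120$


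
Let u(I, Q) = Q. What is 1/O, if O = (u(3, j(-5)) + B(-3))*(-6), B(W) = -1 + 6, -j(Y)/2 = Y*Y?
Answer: 1/270 ≈ 0.0037037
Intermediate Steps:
j(Y) = -2*Y**2 (j(Y) = -2*Y*Y = -2*Y**2)
B(W) = 5
O = 270 (O = (-2*(-5)**2 + 5)*(-6) = (-2*25 + 5)*(-6) = (-50 + 5)*(-6) = -45*(-6) = 270)
1/O = 1/270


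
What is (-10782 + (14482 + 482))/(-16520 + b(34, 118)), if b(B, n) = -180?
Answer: -2091/8350 ≈ -0.25042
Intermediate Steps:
(-10782 + (14482 + 482))/(-16520 + b(34, 118)) = (-10782 + (14482 + 482))/(-16520 - 180) = (-10782 + 14964)/(-16700) = 4182*(-1/16700) = -2091/8350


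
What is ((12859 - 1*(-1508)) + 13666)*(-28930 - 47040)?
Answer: -2129667010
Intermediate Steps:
((12859 - 1*(-1508)) + 13666)*(-28930 - 47040) = ((12859 + 1508) + 13666)*(-75970) = (14367 + 13666)*(-75970) = 28033*(-75970) = -2129667010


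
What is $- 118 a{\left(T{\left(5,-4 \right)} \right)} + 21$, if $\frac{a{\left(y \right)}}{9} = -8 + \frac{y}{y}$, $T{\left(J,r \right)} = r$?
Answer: $7455$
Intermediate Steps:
$a{\left(y \right)} = -63$ ($a{\left(y \right)} = 9 \left(-8 + \frac{y}{y}\right) = 9 \left(-8 + 1\right) = 9 \left(-7\right) = -63$)
$- 118 a{\left(T{\left(5,-4 \right)} \right)} + 21 = \left(-118\right) \left(-63\right) + 21 = 7434 + 21 = 7455$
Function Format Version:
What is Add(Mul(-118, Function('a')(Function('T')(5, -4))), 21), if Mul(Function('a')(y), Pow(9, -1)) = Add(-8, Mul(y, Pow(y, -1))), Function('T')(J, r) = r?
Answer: 7455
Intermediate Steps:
Function('a')(y) = -63 (Function('a')(y) = Mul(9, Add(-8, Mul(y, Pow(y, -1)))) = Mul(9, Add(-8, 1)) = Mul(9, -7) = -63)
Add(Mul(-118, Function('a')(Function('T')(5, -4))), 21) = Add(Mul(-118, -63), 21) = Add(7434, 21) = 7455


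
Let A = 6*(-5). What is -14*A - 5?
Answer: 415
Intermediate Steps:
A = -30
-14*A - 5 = -14*(-30) - 5 = 420 - 5 = 415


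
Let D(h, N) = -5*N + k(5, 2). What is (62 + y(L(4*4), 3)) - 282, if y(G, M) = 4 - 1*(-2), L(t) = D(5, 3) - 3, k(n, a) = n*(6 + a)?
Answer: -214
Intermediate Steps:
D(h, N) = 40 - 5*N (D(h, N) = -5*N + 5*(6 + 2) = -5*N + 5*8 = -5*N + 40 = 40 - 5*N)
L(t) = 22 (L(t) = (40 - 5*3) - 3 = (40 - 15) - 3 = 25 - 3 = 22)
y(G, M) = 6 (y(G, M) = 4 + 2 = 6)
(62 + y(L(4*4), 3)) - 282 = (62 + 6) - 282 = 68 - 282 = -214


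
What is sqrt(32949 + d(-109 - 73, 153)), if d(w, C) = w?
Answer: sqrt(32767) ≈ 181.02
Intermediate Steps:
sqrt(32949 + d(-109 - 73, 153)) = sqrt(32949 + (-109 - 73)) = sqrt(32949 - 182) = sqrt(32767)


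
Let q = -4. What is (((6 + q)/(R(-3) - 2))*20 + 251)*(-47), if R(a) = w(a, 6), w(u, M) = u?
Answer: -11421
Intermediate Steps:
R(a) = a
(((6 + q)/(R(-3) - 2))*20 + 251)*(-47) = (((6 - 4)/(-3 - 2))*20 + 251)*(-47) = ((2/(-5))*20 + 251)*(-47) = ((2*(-⅕))*20 + 251)*(-47) = (-⅖*20 + 251)*(-47) = (-8 + 251)*(-47) = 243*(-47) = -11421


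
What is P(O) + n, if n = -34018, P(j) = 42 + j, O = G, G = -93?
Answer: -34069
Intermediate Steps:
O = -93
P(O) + n = (42 - 93) - 34018 = -51 - 34018 = -34069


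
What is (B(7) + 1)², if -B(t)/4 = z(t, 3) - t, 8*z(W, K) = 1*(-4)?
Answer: 961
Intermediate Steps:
z(W, K) = -½ (z(W, K) = (1*(-4))/8 = (⅛)*(-4) = -½)
B(t) = 2 + 4*t (B(t) = -4*(-½ - t) = 2 + 4*t)
(B(7) + 1)² = ((2 + 4*7) + 1)² = ((2 + 28) + 1)² = (30 + 1)² = 31² = 961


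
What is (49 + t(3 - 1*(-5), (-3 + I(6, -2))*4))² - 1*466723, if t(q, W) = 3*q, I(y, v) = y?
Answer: -461394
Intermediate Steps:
(49 + t(3 - 1*(-5), (-3 + I(6, -2))*4))² - 1*466723 = (49 + 3*(3 - 1*(-5)))² - 1*466723 = (49 + 3*(3 + 5))² - 466723 = (49 + 3*8)² - 466723 = (49 + 24)² - 466723 = 73² - 466723 = 5329 - 466723 = -461394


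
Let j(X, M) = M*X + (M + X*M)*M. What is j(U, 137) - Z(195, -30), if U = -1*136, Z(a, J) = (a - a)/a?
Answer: -2552447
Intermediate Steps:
Z(a, J) = 0 (Z(a, J) = 0/a = 0)
U = -136
j(X, M) = M*X + M*(M + M*X) (j(X, M) = M*X + (M + M*X)*M = M*X + M*(M + M*X))
j(U, 137) - Z(195, -30) = 137*(137 - 136 + 137*(-136)) - 1*0 = 137*(137 - 136 - 18632) + 0 = 137*(-18631) + 0 = -2552447 + 0 = -2552447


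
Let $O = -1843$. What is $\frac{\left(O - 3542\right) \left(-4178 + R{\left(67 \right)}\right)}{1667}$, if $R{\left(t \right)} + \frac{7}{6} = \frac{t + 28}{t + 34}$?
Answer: $\frac{4544948975}{336734} \approx 13497.0$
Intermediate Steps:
$R{\left(t \right)} = - \frac{7}{6} + \frac{28 + t}{34 + t}$ ($R{\left(t \right)} = - \frac{7}{6} + \frac{t + 28}{t + 34} = - \frac{7}{6} + \frac{28 + t}{34 + t}$)
$\frac{\left(O - 3542\right) \left(-4178 + R{\left(67 \right)}\right)}{1667} = \frac{\left(-1843 - 3542\right) \left(-4178 + \frac{-70 - 67}{6 \left(34 + 67\right)}\right)}{1667} = - 5385 \left(-4178 + \frac{-70 - 67}{6 \cdot 101}\right) \frac{1}{1667} = - 5385 \left(-4178 + \frac{1}{6} \cdot \frac{1}{101} \left(-137\right)\right) \frac{1}{1667} = - 5385 \left(-4178 - \frac{137}{606}\right) \frac{1}{1667} = \left(-5385\right) \left(- \frac{2532005}{606}\right) \frac{1}{1667} = \frac{4544948975}{202} \cdot \frac{1}{1667} = \frac{4544948975}{336734}$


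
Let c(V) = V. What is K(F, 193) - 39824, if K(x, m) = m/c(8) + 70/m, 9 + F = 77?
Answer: -61450447/1544 ≈ -39800.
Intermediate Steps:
F = 68 (F = -9 + 77 = 68)
K(x, m) = 70/m + m/8 (K(x, m) = m/8 + 70/m = 70/m + m/8)
K(F, 193) - 39824 = (70/193 + (⅛)*193) - 39824 = (70*(1/193) + 193/8) - 39824 = (70/193 + 193/8) - 39824 = 37809/1544 - 39824 = -61450447/1544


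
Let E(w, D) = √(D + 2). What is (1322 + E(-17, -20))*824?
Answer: 1089328 + 2472*I*√2 ≈ 1.0893e+6 + 3495.9*I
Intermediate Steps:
E(w, D) = √(2 + D)
(1322 + E(-17, -20))*824 = (1322 + √(2 - 20))*824 = (1322 + √(-18))*824 = (1322 + 3*I*√2)*824 = 1089328 + 2472*I*√2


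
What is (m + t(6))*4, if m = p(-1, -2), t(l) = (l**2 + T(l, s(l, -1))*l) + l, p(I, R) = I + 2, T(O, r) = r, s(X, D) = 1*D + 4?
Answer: 244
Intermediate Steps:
s(X, D) = 4 + D (s(X, D) = D + 4 = 4 + D)
p(I, R) = 2 + I
t(l) = l**2 + 4*l (t(l) = (l**2 + (4 - 1)*l) + l = (l**2 + 3*l) + l = l**2 + 4*l)
m = 1 (m = 2 - 1 = 1)
(m + t(6))*4 = (1 + 6*(4 + 6))*4 = (1 + 6*10)*4 = (1 + 60)*4 = 61*4 = 244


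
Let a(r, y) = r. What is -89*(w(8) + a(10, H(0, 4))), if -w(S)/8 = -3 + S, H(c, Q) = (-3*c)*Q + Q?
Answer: 2670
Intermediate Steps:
H(c, Q) = Q - 3*Q*c (H(c, Q) = -3*Q*c + Q = Q - 3*Q*c)
w(S) = 24 - 8*S (w(S) = -8*(-3 + S) = 24 - 8*S)
-89*(w(8) + a(10, H(0, 4))) = -89*((24 - 8*8) + 10) = -89*((24 - 64) + 10) = -89*(-40 + 10) = -89*(-30) = 2670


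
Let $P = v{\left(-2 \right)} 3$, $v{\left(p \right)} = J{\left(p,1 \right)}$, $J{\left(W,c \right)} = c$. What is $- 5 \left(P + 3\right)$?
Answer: $-30$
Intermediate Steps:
$v{\left(p \right)} = 1$
$P = 3$ ($P = 1 \cdot 3 = 3$)
$- 5 \left(P + 3\right) = - 5 \left(3 + 3\right) = \left(-5\right) 6 = -30$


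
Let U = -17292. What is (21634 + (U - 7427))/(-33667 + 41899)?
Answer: -3085/8232 ≈ -0.37476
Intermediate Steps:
(21634 + (U - 7427))/(-33667 + 41899) = (21634 + (-17292 - 7427))/(-33667 + 41899) = (21634 - 24719)/8232 = -3085*1/8232 = -3085/8232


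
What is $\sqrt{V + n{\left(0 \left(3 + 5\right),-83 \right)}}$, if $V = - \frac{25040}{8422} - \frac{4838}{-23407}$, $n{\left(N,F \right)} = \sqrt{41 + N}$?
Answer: $\frac{\sqrt{-26877494176086894 + 9715429241533129 \sqrt{41}}}{98566877} \approx 1.907$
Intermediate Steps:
$V = - \frac{272682822}{98566877}$ ($V = \left(-25040\right) \frac{1}{8422} - - \frac{4838}{23407} = - \frac{12520}{4211} + \frac{4838}{23407} = - \frac{272682822}{98566877} \approx -2.7665$)
$\sqrt{V + n{\left(0 \left(3 + 5\right),-83 \right)}} = \sqrt{- \frac{272682822}{98566877} + \sqrt{41 + 0 \left(3 + 5\right)}} = \sqrt{- \frac{272682822}{98566877} + \sqrt{41 + 0 \cdot 8}} = \sqrt{- \frac{272682822}{98566877} + \sqrt{41 + 0}} = \sqrt{- \frac{272682822}{98566877} + \sqrt{41}}$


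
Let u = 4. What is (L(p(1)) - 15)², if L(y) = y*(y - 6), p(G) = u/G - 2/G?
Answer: 529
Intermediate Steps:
p(G) = 2/G (p(G) = 4/G - 2/G = 2/G)
L(y) = y*(-6 + y)
(L(p(1)) - 15)² = ((2/1)*(-6 + 2/1) - 15)² = ((2*1)*(-6 + 2*1) - 15)² = (2*(-6 + 2) - 15)² = (2*(-4) - 15)² = (-8 - 15)² = (-23)² = 529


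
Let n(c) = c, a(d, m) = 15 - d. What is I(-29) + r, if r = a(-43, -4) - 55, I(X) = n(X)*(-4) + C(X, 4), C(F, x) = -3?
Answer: 116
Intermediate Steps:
I(X) = -3 - 4*X (I(X) = X*(-4) - 3 = -4*X - 3 = -3 - 4*X)
r = 3 (r = (15 - 1*(-43)) - 55 = (15 + 43) - 55 = 58 - 55 = 3)
I(-29) + r = (-3 - 4*(-29)) + 3 = (-3 + 116) + 3 = 113 + 3 = 116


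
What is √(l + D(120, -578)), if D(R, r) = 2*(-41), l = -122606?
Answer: 24*I*√213 ≈ 350.27*I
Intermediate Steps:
D(R, r) = -82
√(l + D(120, -578)) = √(-122606 - 82) = √(-122688) = 24*I*√213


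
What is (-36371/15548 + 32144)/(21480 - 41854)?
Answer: -499738541/316774952 ≈ -1.5776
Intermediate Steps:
(-36371/15548 + 32144)/(21480 - 41854) = (-36371*1/15548 + 32144)/(-20374) = (-36371/15548 + 32144)*(-1/20374) = (499738541/15548)*(-1/20374) = -499738541/316774952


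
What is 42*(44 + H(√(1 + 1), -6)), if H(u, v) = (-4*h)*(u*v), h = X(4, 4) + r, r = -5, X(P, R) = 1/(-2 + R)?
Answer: 1848 - 4536*√2 ≈ -4566.9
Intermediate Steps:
h = -9/2 (h = 1/(-2 + 4) - 5 = 1/2 - 5 = ½ - 5 = -9/2 ≈ -4.5000)
H(u, v) = 18*u*v (H(u, v) = (-4*(-9/2))*(u*v) = 18*(u*v) = 18*u*v)
42*(44 + H(√(1 + 1), -6)) = 42*(44 + 18*√(1 + 1)*(-6)) = 42*(44 + 18*√2*(-6)) = 42*(44 - 108*√2) = 1848 - 4536*√2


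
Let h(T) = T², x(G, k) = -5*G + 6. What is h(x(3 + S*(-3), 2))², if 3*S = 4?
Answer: 14641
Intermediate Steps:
S = 4/3 (S = (⅓)*4 = 4/3 ≈ 1.3333)
x(G, k) = 6 - 5*G
h(x(3 + S*(-3), 2))² = ((6 - 5*(3 + (4/3)*(-3)))²)² = ((6 - 5*(3 - 4))²)² = ((6 - 5*(-1))²)² = ((6 + 5)²)² = (11²)² = 121² = 14641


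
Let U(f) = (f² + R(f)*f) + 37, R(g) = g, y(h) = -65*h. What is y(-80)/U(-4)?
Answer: 5200/69 ≈ 75.362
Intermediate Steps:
U(f) = 37 + 2*f² (U(f) = (f² + f*f) + 37 = (f² + f²) + 37 = 2*f² + 37 = 37 + 2*f²)
y(-80)/U(-4) = (-65*(-80))/(37 + 2*(-4)²) = 5200/(37 + 2*16) = 5200/(37 + 32) = 5200/69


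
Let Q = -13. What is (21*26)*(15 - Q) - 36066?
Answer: -20778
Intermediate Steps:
(21*26)*(15 - Q) - 36066 = (21*26)*(15 - 1*(-13)) - 36066 = 546*(15 + 13) - 36066 = 546*28 - 36066 = 15288 - 36066 = -20778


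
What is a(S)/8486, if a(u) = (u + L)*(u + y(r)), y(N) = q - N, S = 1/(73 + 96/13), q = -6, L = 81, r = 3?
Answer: -397553968/4633462075 ≈ -0.085801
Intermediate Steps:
S = 13/1045 (S = 1/(73 + 96*(1/13)) = 1/(73 + 96/13) = 1/(1045/13) = 13/1045 ≈ 0.012440)
y(N) = -6 - N
a(u) = (-9 + u)*(81 + u) (a(u) = (u + 81)*(u + (-6 - 1*3)) = (81 + u)*(u + (-6 - 3)) = (81 + u)*(u - 9) = (81 + u)*(-9 + u) = (-9 + u)*(81 + u))
a(S)/8486 = (-729 + (13/1045)**2 + 72*(13/1045))/8486 = (-729 + 169/1092025 + 936/1045)*(1/8486) = -795107936/1092025*1/8486 = -397553968/4633462075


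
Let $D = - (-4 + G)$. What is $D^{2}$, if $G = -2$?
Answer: $36$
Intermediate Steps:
$D = 6$ ($D = - (-4 - 2) = \left(-1\right) \left(-6\right) = 6$)
$D^{2} = 6^{2} = 36$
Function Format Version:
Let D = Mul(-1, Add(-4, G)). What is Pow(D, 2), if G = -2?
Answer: 36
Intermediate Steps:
D = 6 (D = Mul(-1, Add(-4, -2)) = Mul(-1, -6) = 6)
Pow(D, 2) = Pow(6, 2) = 36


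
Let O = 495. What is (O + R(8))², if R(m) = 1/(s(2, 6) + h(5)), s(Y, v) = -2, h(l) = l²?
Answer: 129640996/529 ≈ 2.4507e+5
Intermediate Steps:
R(m) = 1/23 (R(m) = 1/(-2 + 5²) = 1/(-2 + 25) = 1/23)
(O + R(8))² = (495 + 1/23)² = (11386/23)² = 129640996/529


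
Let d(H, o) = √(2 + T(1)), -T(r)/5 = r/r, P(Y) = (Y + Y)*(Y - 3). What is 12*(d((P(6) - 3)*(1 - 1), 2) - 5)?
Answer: -60 + 12*I*√3 ≈ -60.0 + 20.785*I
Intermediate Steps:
P(Y) = 2*Y*(-3 + Y) (P(Y) = (2*Y)*(-3 + Y) = 2*Y*(-3 + Y))
T(r) = -5 (T(r) = -5*r/r = -5*1 = -5)
d(H, o) = I*√3 (d(H, o) = √(2 - 5) = √(-3) = I*√3)
12*(d((P(6) - 3)*(1 - 1), 2) - 5) = 12*(I*√3 - 5) = 12*(-5 + I*√3) = -60 + 12*I*√3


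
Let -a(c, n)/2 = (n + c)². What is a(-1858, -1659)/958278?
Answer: -12369289/479139 ≈ -25.816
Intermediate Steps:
a(c, n) = -2*(c + n)² (a(c, n) = -2*(n + c)² = -2*(c + n)²)
a(-1858, -1659)/958278 = -2*(-1858 - 1659)²/958278 = -2*(-3517)²*(1/958278) = -2*12369289*(1/958278) = -24738578*1/958278 = -12369289/479139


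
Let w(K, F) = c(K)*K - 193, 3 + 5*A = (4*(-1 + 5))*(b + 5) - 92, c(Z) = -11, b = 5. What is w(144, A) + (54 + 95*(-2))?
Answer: -1913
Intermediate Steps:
A = 13 (A = -⅗ + ((4*(-1 + 5))*(5 + 5) - 92)/5 = -⅗ + ((4*4)*10 - 92)/5 = -⅗ + (16*10 - 92)/5 = -⅗ + (160 - 92)/5 = -⅗ + (⅕)*68 = -⅗ + 68/5 = 13)
w(K, F) = -193 - 11*K (w(K, F) = -11*K - 193 = -193 - 11*K)
w(144, A) + (54 + 95*(-2)) = (-193 - 11*144) + (54 + 95*(-2)) = (-193 - 1584) + (54 - 190) = -1777 - 136 = -1913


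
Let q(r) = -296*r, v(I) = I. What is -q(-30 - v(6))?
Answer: -10656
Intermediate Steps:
-q(-30 - v(6)) = -(-296)*(-30 - 1*6) = -(-296)*(-30 - 6) = -(-296)*(-36) = -1*10656 = -10656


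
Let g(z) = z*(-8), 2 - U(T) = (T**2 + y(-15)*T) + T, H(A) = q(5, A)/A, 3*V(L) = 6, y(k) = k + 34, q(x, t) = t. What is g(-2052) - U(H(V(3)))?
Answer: 16435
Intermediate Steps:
y(k) = 34 + k
V(L) = 2 (V(L) = (1/3)*6 = 2)
H(A) = 1 (H(A) = A/A = 1)
U(T) = 2 - T**2 - 20*T (U(T) = 2 - ((T**2 + (34 - 15)*T) + T) = 2 - ((T**2 + 19*T) + T) = 2 - (T**2 + 20*T) = 2 + (-T**2 - 20*T) = 2 - T**2 - 20*T)
g(z) = -8*z
g(-2052) - U(H(V(3))) = -8*(-2052) - (2 - 1*1**2 - 20*1) = 16416 - (2 - 1*1 - 20) = 16416 - (2 - 1 - 20) = 16416 - 1*(-19) = 16416 + 19 = 16435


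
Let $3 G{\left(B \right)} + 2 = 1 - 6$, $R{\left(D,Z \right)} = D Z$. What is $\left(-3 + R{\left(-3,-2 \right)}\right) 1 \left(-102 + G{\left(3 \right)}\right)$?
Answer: $-313$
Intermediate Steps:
$G{\left(B \right)} = - \frac{7}{3}$ ($G{\left(B \right)} = - \frac{2}{3} + \frac{1 - 6}{3} = - \frac{2}{3} + \frac{1}{3} \left(-5\right) = - \frac{2}{3} - \frac{5}{3} = - \frac{7}{3}$)
$\left(-3 + R{\left(-3,-2 \right)}\right) 1 \left(-102 + G{\left(3 \right)}\right) = \left(-3 - -6\right) 1 \left(-102 - \frac{7}{3}\right) = \left(-3 + 6\right) 1 \left(- \frac{313}{3}\right) = 3 \cdot 1 \left(- \frac{313}{3}\right) = 3 \left(- \frac{313}{3}\right) = -313$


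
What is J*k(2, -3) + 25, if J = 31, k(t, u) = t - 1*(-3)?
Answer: 180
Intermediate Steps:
k(t, u) = 3 + t (k(t, u) = t + 3 = 3 + t)
J*k(2, -3) + 25 = 31*(3 + 2) + 25 = 31*5 + 25 = 155 + 25 = 180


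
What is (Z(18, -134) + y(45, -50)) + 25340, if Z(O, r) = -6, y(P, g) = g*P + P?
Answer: 23129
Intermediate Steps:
y(P, g) = P + P*g (y(P, g) = P*g + P = P + P*g)
(Z(18, -134) + y(45, -50)) + 25340 = (-6 + 45*(1 - 50)) + 25340 = (-6 + 45*(-49)) + 25340 = (-6 - 2205) + 25340 = -2211 + 25340 = 23129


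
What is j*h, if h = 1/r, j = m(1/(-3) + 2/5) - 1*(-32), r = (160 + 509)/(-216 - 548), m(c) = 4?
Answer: -9168/223 ≈ -41.112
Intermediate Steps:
r = -669/764 (r = 669/(-764) = 669*(-1/764) = -669/764 ≈ -0.87565)
j = 36 (j = 4 - 1*(-32) = 4 + 32 = 36)
h = -764/669 (h = 1/(-669/764) = -764/669 ≈ -1.1420)
j*h = 36*(-764/669) = -9168/223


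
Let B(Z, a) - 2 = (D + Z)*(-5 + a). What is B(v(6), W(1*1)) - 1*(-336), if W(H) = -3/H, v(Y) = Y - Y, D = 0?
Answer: 338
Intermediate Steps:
v(Y) = 0
B(Z, a) = 2 + Z*(-5 + a) (B(Z, a) = 2 + (0 + Z)*(-5 + a) = 2 + Z*(-5 + a))
B(v(6), W(1*1)) - 1*(-336) = (2 - 5*0 + 0*(-3/1)) - 1*(-336) = (2 + 0 + 0*(-3/1)) + 336 = (2 + 0 + 0*(-3*1)) + 336 = (2 + 0 + 0*(-3)) + 336 = (2 + 0 + 0) + 336 = 2 + 336 = 338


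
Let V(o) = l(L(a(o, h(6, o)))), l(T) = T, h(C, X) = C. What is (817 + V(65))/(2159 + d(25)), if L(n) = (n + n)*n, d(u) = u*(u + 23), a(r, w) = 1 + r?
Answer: 9529/3359 ≈ 2.8369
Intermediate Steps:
d(u) = u*(23 + u)
L(n) = 2*n**2 (L(n) = (2*n)*n = 2*n**2)
V(o) = 2*(1 + o)**2
(817 + V(65))/(2159 + d(25)) = (817 + 2*(1 + 65)**2)/(2159 + 25*(23 + 25)) = (817 + 2*66**2)/(2159 + 25*48) = (817 + 2*4356)/(2159 + 1200) = (817 + 8712)/3359 = 9529*(1/3359) = 9529/3359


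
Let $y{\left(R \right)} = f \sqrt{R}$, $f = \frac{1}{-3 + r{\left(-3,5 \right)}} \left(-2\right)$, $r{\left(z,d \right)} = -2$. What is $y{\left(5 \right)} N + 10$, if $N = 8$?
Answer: $10 + \frac{16 \sqrt{5}}{5} \approx 17.155$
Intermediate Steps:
$f = \frac{2}{5}$ ($f = \frac{1}{-3 - 2} \left(-2\right) = \frac{1}{-5} \left(-2\right) = \left(- \frac{1}{5}\right) \left(-2\right) = \frac{2}{5} \approx 0.4$)
$y{\left(R \right)} = \frac{2 \sqrt{R}}{5}$
$y{\left(5 \right)} N + 10 = \frac{2 \sqrt{5}}{5} \cdot 8 + 10 = \frac{16 \sqrt{5}}{5} + 10 = 10 + \frac{16 \sqrt{5}}{5}$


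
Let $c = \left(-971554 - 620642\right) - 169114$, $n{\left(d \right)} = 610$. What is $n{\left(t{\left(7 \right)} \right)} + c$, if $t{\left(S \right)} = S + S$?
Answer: $-1760700$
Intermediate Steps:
$t{\left(S \right)} = 2 S$
$c = -1761310$ ($c = -1592196 - 169114 = -1761310$)
$n{\left(t{\left(7 \right)} \right)} + c = 610 - 1761310 = -1760700$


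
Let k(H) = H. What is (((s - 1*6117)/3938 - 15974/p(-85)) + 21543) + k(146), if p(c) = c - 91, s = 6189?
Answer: 343075089/15752 ≈ 21780.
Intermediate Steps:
p(c) = -91 + c
(((s - 1*6117)/3938 - 15974/p(-85)) + 21543) + k(146) = (((6189 - 1*6117)/3938 - 15974/(-91 - 85)) + 21543) + 146 = (((6189 - 6117)*(1/3938) - 15974/(-176)) + 21543) + 146 = ((72*(1/3938) - 15974*(-1/176)) + 21543) + 146 = ((36/1969 + 7987/88) + 21543) + 146 = (1429961/15752 + 21543) + 146 = 340775297/15752 + 146 = 343075089/15752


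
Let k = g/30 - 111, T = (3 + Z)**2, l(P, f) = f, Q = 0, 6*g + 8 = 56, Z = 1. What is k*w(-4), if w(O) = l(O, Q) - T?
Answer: 26576/15 ≈ 1771.7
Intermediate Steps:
g = 8 (g = -4/3 + (1/6)*56 = -4/3 + 28/3 = 8)
T = 16 (T = (3 + 1)**2 = 4**2 = 16)
k = -1661/15 (k = 8/30 - 111 = 8*(1/30) - 111 = 4/15 - 111 = -1661/15 ≈ -110.73)
w(O) = -16 (w(O) = 0 - 1*16 = 0 - 16 = -16)
k*w(-4) = -1661/15*(-16) = 26576/15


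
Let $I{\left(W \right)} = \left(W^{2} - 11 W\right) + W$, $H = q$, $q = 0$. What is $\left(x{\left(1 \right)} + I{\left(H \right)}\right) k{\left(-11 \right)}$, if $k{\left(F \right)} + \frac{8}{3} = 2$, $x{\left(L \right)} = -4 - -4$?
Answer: $0$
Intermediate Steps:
$x{\left(L \right)} = 0$ ($x{\left(L \right)} = -4 + 4 = 0$)
$k{\left(F \right)} = - \frac{2}{3}$ ($k{\left(F \right)} = - \frac{8}{3} + 2 = - \frac{2}{3}$)
$H = 0$
$I{\left(W \right)} = W^{2} - 10 W$
$\left(x{\left(1 \right)} + I{\left(H \right)}\right) k{\left(-11 \right)} = \left(0 + 0 \left(-10 + 0\right)\right) \left(- \frac{2}{3}\right) = \left(0 + 0 \left(-10\right)\right) \left(- \frac{2}{3}\right) = \left(0 + 0\right) \left(- \frac{2}{3}\right) = 0 \left(- \frac{2}{3}\right) = 0$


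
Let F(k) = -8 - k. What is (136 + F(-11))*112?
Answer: 15568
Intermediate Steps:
(136 + F(-11))*112 = (136 + (-8 - 1*(-11)))*112 = (136 + (-8 + 11))*112 = (136 + 3)*112 = 139*112 = 15568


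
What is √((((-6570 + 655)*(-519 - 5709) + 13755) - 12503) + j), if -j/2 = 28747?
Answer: √36782378 ≈ 6064.8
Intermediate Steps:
j = -57494 (j = -2*28747 = -57494)
√((((-6570 + 655)*(-519 - 5709) + 13755) - 12503) + j) = √((((-6570 + 655)*(-519 - 5709) + 13755) - 12503) - 57494) = √(((-5915*(-6228) + 13755) - 12503) - 57494) = √(((36838620 + 13755) - 12503) - 57494) = √((36852375 - 12503) - 57494) = √(36839872 - 57494) = √36782378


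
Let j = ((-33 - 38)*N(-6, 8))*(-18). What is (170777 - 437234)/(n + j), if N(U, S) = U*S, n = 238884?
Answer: -88819/59180 ≈ -1.5008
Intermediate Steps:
N(U, S) = S*U
j = -61344 (j = ((-33 - 38)*(8*(-6)))*(-18) = -71*(-48)*(-18) = 3408*(-18) = -61344)
(170777 - 437234)/(n + j) = (170777 - 437234)/(238884 - 61344) = -266457/177540 = -266457*1/177540 = -88819/59180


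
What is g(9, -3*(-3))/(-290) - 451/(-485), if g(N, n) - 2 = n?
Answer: 25091/28130 ≈ 0.89197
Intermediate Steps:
g(N, n) = 2 + n
g(9, -3*(-3))/(-290) - 451/(-485) = (2 - 3*(-3))/(-290) - 451/(-485) = (2 + 9)*(-1/290) - 451*(-1/485) = 11*(-1/290) + 451/485 = -11/290 + 451/485 = 25091/28130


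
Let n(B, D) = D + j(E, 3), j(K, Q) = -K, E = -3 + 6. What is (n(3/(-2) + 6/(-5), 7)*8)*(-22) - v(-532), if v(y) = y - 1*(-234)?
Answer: -406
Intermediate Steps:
E = 3
v(y) = 234 + y (v(y) = y + 234 = 234 + y)
n(B, D) = -3 + D (n(B, D) = D - 1*3 = D - 3 = -3 + D)
(n(3/(-2) + 6/(-5), 7)*8)*(-22) - v(-532) = ((-3 + 7)*8)*(-22) - (234 - 532) = (4*8)*(-22) - 1*(-298) = 32*(-22) + 298 = -704 + 298 = -406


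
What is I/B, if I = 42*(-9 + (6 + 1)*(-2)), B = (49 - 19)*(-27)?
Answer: 161/135 ≈ 1.1926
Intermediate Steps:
B = -810 (B = 30*(-27) = -810)
I = -966 (I = 42*(-9 + 7*(-2)) = 42*(-9 - 14) = 42*(-23) = -966)
I/B = -966/(-810) = -966*(-1/810) = 161/135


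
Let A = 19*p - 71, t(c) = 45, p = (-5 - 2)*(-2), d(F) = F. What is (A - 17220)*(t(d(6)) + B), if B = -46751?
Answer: 795169650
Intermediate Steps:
p = 14 (p = -7*(-2) = 14)
A = 195 (A = 19*14 - 71 = 266 - 71 = 195)
(A - 17220)*(t(d(6)) + B) = (195 - 17220)*(45 - 46751) = -17025*(-46706) = 795169650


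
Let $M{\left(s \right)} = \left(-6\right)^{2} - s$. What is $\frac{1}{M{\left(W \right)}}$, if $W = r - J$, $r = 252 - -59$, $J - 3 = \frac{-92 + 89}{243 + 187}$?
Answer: $- \frac{430}{116963} \approx -0.0036764$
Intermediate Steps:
$J = \frac{1287}{430}$ ($J = 3 + \frac{-92 + 89}{243 + 187} = 3 - \frac{3}{430} = \frac{1287}{430} \approx 2.993$)
$r = 311$ ($r = 252 + 59 = 311$)
$W = \frac{132443}{430}$ ($W = 311 - \frac{1287}{430} = \frac{132443}{430} \approx 308.01$)
$M{\left(s \right)} = 36 - s$
$\frac{1}{M{\left(W \right)}} = \frac{1}{36 - \frac{132443}{430}} = \frac{1}{- \frac{116963}{430}} = - \frac{430}{116963}$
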